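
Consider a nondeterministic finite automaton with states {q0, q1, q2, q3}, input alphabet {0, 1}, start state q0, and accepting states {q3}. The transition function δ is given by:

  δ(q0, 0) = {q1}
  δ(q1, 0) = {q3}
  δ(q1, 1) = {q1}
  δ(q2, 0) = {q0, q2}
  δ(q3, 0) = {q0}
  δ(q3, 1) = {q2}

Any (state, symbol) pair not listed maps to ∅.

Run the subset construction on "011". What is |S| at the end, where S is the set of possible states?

1

Start in {q0}.
Read '0': {q0} → {q1}.
Read '1': {q1} → {q1}.
Read '1': {q1} → {q1}.
That set has 1 state.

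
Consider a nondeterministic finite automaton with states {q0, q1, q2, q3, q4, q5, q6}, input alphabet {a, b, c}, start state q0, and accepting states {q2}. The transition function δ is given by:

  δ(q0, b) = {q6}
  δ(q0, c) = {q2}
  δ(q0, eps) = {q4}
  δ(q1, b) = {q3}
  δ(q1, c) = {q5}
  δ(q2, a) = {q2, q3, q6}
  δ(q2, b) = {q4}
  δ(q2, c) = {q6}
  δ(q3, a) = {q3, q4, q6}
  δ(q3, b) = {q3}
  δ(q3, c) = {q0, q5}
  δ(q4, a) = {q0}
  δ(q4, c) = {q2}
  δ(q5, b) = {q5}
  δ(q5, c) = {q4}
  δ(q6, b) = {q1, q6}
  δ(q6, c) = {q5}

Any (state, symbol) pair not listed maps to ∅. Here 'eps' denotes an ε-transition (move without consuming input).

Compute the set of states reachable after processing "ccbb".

{q1, q3, q6}

Start: ε-closure({q0}) = {q0, q4}.
Read 'c': q0→{q2}, q4→{q2}; now {q2}.
Read 'c': q2→{q6}; now {q6}.
Read 'b': q6→{q1, q6}; now {q1, q6}.
Read 'b': q1→{q3}, q6→{q1, q6}; now {q1, q3, q6}.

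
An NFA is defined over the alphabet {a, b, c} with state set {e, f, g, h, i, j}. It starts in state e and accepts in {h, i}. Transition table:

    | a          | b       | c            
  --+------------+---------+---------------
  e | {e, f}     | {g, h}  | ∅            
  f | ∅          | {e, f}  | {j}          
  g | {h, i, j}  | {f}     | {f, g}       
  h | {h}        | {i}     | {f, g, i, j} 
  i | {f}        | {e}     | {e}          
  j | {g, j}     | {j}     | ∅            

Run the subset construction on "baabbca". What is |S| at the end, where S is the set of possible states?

Start in {e}.
Read 'b': {e} → {g, h}.
Read 'a': {g, h} → {h, i, j}.
Read 'a': {h, i, j} → {f, g, h, j}.
Read 'b': {f, g, h, j} → {e, f, i, j}.
Read 'b': {e, f, i, j} → {e, f, g, h, j}.
Read 'c': {e, f, g, h, j} → {f, g, i, j}.
Read 'a': {f, g, i, j} → {f, g, h, i, j}.
That set has 5 states.

5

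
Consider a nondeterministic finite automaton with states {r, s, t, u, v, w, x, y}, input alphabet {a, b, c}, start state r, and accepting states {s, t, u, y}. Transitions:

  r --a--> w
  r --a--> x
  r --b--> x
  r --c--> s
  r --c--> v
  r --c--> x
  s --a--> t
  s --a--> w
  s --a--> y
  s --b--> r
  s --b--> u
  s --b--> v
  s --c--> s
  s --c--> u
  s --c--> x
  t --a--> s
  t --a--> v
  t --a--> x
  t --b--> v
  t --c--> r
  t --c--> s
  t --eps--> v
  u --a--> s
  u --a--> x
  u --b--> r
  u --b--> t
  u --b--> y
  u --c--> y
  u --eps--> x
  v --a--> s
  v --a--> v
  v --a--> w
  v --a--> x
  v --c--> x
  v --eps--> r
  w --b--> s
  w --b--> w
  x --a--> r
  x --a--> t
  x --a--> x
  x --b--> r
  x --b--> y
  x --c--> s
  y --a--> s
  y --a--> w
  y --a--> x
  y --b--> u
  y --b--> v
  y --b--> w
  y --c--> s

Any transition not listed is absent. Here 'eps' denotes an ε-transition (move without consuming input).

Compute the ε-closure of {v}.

Begin with {v}.
ε-move v → r; add r.

{r, v}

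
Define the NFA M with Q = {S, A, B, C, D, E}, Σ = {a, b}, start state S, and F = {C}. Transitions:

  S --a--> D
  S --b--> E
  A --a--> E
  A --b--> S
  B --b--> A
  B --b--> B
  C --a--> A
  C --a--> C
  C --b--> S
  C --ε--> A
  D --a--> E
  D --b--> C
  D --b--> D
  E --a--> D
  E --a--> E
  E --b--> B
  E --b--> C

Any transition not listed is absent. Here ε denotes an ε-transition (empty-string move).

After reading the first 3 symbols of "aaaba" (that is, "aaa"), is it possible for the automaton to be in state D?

Start in {S}.
Read 'a': {S} → {D}.
Read 'a': {D} → {E}.
Read 'a': {E} → {D, E}.
State D is in {D, E}.

Yes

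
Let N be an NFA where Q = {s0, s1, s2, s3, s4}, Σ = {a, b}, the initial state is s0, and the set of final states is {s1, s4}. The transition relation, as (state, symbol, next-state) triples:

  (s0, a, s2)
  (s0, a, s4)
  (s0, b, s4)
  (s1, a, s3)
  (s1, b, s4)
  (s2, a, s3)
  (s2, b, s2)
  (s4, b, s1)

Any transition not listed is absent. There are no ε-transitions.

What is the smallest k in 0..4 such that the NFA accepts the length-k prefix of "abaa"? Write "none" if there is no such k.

1

Start in {s0}.
Read 'a': s0→{s2, s4}; now {s2, s4}.
None of the earlier sets intersect F, but {s2, s4} does.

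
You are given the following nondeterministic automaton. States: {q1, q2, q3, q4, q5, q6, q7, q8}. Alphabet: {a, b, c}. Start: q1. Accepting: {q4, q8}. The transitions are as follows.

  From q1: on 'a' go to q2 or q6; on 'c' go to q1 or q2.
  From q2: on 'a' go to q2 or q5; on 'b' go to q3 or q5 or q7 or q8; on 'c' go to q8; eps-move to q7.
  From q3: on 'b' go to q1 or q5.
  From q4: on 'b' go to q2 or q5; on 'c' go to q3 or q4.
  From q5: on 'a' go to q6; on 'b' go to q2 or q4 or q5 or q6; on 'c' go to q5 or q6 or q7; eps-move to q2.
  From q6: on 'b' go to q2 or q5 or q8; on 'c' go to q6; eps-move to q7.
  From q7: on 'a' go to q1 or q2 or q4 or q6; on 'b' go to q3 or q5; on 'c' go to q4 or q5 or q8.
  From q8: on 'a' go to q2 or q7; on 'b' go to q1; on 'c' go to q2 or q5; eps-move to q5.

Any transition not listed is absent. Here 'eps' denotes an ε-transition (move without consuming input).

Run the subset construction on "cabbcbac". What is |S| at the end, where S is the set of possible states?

8

Start in {q1}.
Read 'c': {q1} → {q1, q2, q7}.
Read 'a': {q1, q2, q7} → {q1, q2, q4, q5, q6, q7}.
Read 'b': {q1, q2, q4, q5, q6, q7} → {q2, q3, q4, q5, q6, q7, q8}.
Read 'b': {q2, q3, q4, q5, q6, q7, q8} → {q1, q2, q3, q4, q5, q6, q7, q8}.
Read 'c': {q1, q2, q3, q4, q5, q6, q7, q8} → {q1, q2, q3, q4, q5, q6, q7, q8}.
Read 'b': {q1, q2, q3, q4, q5, q6, q7, q8} → {q1, q2, q3, q4, q5, q6, q7, q8}.
Read 'a': {q1, q2, q3, q4, q5, q6, q7, q8} → {q1, q2, q4, q5, q6, q7}.
Read 'c': {q1, q2, q4, q5, q6, q7} → {q1, q2, q3, q4, q5, q6, q7, q8}.
That set has 8 states.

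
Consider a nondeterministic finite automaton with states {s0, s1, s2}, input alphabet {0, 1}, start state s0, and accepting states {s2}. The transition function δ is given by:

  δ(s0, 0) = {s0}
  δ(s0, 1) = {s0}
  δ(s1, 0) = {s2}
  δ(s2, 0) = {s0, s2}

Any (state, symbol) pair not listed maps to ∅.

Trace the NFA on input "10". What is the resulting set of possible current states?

Start in {s0}.
Read '1': s0→{s0}; now {s0}.
Read '0': s0→{s0}; now {s0}.

{s0}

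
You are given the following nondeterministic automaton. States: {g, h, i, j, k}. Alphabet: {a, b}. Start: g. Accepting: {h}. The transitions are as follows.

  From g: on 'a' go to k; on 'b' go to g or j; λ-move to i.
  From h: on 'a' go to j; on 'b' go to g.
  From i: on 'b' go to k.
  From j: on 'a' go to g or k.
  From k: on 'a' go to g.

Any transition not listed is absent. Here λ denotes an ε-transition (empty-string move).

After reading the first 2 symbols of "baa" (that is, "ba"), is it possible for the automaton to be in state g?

Yes

Start: ε-closure({g}) = {g, i}.
Read 'b': g→{g, j}, i→{k}; union {g, j, k}; ε-closure = {g, i, j, k}.
Read 'a': g→{k}, i→∅, j→{g, k}, k→{g}; union {g, k}; ε-closure = {g, i, k}.
State g is in {g, i, k}.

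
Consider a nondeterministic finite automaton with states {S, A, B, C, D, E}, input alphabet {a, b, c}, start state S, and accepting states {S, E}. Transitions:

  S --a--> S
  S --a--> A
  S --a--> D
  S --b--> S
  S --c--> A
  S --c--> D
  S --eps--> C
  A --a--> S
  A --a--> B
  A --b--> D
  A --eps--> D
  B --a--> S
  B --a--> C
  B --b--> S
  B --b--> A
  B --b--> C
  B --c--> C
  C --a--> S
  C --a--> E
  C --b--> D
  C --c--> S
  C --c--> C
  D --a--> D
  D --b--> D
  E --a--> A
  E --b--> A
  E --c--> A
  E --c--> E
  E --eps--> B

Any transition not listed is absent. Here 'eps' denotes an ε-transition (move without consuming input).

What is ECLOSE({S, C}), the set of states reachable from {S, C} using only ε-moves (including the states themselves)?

{S, C}

Begin with {S, C}.
No ε-moves leave this set, so the closure equals the set itself.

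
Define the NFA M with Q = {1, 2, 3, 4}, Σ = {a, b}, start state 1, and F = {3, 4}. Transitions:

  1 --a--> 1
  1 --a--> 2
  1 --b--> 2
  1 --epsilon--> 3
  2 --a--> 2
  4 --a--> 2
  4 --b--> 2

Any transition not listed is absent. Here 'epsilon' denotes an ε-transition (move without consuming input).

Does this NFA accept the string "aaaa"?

Start: ε-closure({1}) = {1, 3}.
Read 'a': {1, 3} → {1, 2, 3}.
Read 'a': {1, 2, 3} → {1, 2, 3}.
Read 'a': {1, 2, 3} → {1, 2, 3}.
Read 'a': {1, 2, 3} → {1, 2, 3}.
The final set {1, 2, 3} contains the accepting state 3.

Yes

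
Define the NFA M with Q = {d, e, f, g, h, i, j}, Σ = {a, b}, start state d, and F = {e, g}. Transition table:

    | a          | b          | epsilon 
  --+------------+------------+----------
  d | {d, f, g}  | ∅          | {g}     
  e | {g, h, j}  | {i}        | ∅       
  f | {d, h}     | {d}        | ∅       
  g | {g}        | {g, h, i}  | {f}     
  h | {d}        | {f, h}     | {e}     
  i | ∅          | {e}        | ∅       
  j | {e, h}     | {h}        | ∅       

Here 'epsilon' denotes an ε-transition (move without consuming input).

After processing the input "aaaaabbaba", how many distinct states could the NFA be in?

Start: ε-closure({d}) = {d, f, g}.
Read 'a': d→{d, f, g}, f→{d, h}, g→{g}; union {d, f, g, h}; ε-closure = {d, e, f, g, h}.
Read 'a': d→{d, f, g}, e→{g, h, j}, f→{d, h}, g→{g}, h→{d}; union {d, f, g, h, j}; ε-closure = {d, e, f, g, h, j}.
Read 'a': d→{d, f, g}, e→{g, h, j}, f→{d, h}, g→{g}, h→{d}, j→{e, h}; now {d, e, f, g, h, j}.
Read 'a': d→{d, f, g}, e→{g, h, j}, f→{d, h}, g→{g}, h→{d}, j→{e, h}; now {d, e, f, g, h, j}.
Read 'a': d→{d, f, g}, e→{g, h, j}, f→{d, h}, g→{g}, h→{d}, j→{e, h}; now {d, e, f, g, h, j}.
Read 'b': d→∅, e→{i}, f→{d}, g→{g, h, i}, h→{f, h}, j→{h}; union {d, f, g, h, i}; ε-closure = {d, e, f, g, h, i}.
Read 'b': d→∅, e→{i}, f→{d}, g→{g, h, i}, h→{f, h}, i→{e}; now {d, e, f, g, h, i}.
Read 'a': d→{d, f, g}, e→{g, h, j}, f→{d, h}, g→{g}, h→{d}, i→∅; union {d, f, g, h, j}; ε-closure = {d, e, f, g, h, j}.
Read 'b': d→∅, e→{i}, f→{d}, g→{g, h, i}, h→{f, h}, j→{h}; union {d, f, g, h, i}; ε-closure = {d, e, f, g, h, i}.
Read 'a': d→{d, f, g}, e→{g, h, j}, f→{d, h}, g→{g}, h→{d}, i→∅; union {d, f, g, h, j}; ε-closure = {d, e, f, g, h, j}.
That set has 6 states.

6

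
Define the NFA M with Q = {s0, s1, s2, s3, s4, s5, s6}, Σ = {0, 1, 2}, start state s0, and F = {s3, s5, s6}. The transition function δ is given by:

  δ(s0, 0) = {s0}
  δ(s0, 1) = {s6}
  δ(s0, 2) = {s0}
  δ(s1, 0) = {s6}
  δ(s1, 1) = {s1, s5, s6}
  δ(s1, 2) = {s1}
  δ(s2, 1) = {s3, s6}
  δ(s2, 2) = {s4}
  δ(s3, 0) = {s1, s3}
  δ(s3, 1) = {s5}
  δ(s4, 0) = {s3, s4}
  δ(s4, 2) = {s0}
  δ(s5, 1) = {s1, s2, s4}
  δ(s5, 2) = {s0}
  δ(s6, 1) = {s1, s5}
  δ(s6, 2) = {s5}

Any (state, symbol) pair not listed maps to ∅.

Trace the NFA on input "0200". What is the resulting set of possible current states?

{s0}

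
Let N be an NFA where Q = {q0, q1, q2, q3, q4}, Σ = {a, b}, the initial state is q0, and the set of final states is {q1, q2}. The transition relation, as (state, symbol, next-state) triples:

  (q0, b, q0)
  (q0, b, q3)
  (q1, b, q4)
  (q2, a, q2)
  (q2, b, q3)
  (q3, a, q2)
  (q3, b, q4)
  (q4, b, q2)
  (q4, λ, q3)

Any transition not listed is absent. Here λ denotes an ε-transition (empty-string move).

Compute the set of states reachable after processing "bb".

{q0, q3, q4}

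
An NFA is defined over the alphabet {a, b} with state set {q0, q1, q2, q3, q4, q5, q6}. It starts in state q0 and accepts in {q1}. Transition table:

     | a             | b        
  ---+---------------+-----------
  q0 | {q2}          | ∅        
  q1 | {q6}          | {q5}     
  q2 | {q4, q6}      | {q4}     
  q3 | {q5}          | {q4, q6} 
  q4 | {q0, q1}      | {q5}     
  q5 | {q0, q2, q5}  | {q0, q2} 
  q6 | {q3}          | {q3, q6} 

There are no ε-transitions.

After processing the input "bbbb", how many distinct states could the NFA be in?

0

Start in {q0}.
Read 'b': q0→∅; now ∅.
The set is empty and remains empty for the remaining 3 symbols.
That set has 0 states.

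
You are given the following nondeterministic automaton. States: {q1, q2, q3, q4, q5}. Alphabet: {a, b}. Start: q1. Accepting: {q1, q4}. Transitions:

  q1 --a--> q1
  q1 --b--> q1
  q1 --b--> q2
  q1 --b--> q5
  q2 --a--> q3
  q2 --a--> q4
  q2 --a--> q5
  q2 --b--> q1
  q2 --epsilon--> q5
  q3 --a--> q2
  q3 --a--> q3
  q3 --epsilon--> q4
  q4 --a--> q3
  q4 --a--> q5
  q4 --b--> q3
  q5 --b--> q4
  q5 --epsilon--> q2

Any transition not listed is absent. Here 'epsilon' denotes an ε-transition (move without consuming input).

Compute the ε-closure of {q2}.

{q2, q5}

Begin with {q2}.
ε-move q2 → q5; add q5.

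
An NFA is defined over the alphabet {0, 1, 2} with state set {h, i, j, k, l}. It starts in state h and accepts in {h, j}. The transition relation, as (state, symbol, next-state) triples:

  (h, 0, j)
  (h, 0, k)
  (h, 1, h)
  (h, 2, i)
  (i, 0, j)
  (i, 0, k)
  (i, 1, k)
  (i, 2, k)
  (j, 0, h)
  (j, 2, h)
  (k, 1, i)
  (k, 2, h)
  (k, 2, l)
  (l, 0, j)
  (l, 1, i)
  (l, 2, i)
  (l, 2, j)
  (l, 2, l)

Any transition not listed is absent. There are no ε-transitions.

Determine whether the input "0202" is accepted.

Start in {h}.
Read '0': h→{j, k}; now {j, k}.
Read '2': j→{h}, k→{h, l}; now {h, l}.
Read '0': h→{j, k}, l→{j}; now {j, k}.
Read '2': j→{h}, k→{h, l}; now {h, l}.
The final set {h, l} contains the accepting state h.

Yes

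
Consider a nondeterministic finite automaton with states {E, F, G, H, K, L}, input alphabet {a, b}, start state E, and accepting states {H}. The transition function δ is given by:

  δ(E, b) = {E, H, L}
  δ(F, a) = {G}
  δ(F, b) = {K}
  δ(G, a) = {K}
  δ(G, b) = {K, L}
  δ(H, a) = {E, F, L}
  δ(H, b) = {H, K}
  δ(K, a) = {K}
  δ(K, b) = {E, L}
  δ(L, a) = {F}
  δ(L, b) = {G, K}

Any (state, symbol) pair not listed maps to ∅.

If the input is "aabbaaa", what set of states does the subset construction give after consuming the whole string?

∅

Start in {E}.
Read 'a': E→∅; now ∅.
The set is empty and remains empty for the remaining 6 symbols.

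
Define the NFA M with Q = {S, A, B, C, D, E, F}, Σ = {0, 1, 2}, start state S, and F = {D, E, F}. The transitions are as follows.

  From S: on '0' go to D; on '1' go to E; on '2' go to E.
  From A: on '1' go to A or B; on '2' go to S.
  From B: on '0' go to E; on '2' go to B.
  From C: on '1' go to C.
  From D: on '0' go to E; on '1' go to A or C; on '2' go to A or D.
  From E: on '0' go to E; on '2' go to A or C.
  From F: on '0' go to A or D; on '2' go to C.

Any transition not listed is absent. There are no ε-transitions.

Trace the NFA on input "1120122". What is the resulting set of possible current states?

Start in {S}.
Read '1': S→{E}; now {E}.
Read '1': E→∅; now ∅.
The set is empty and remains empty for the remaining 5 symbols.

∅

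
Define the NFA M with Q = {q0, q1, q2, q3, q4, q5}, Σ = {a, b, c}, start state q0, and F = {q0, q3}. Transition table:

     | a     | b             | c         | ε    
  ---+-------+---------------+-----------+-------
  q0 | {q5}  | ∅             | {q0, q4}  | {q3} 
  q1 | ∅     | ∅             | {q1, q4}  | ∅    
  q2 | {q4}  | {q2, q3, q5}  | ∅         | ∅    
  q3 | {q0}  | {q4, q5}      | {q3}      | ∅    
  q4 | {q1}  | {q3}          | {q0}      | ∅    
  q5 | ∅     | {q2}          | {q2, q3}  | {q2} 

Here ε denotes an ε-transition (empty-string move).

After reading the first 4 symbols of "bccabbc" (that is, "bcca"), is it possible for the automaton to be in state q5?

Yes

Start: ε-closure({q0}) = {q0, q3}.
Read 'b': {q0, q3} → {q2, q4, q5}.
Read 'c': {q2, q4, q5} → {q0, q2, q3}.
Read 'c': {q0, q2, q3} → {q0, q3, q4}.
Read 'a': {q0, q3, q4} → {q0, q1, q2, q3, q5}.
State q5 is in {q0, q1, q2, q3, q5}.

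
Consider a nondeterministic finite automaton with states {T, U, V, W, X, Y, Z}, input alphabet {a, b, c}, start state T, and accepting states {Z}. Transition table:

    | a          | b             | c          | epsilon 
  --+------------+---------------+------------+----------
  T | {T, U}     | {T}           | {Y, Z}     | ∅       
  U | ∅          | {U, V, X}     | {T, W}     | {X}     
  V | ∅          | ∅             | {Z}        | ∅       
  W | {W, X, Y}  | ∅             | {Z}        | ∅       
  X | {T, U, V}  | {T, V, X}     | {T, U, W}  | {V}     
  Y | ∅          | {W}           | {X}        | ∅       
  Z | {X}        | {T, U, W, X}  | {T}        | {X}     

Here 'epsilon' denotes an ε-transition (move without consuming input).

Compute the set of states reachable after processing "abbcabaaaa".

{T, U, V, W, X, Y}

Start in {T}.
Read 'a': T→{T, U}; union {T, U}; ε-closure = {T, U, V, X}.
Read 'b': T→{T}, U→{U, V, X}, V→∅, X→{T, V, X}; now {T, U, V, X}.
Read 'b': T→{T}, U→{U, V, X}, V→∅, X→{T, V, X}; now {T, U, V, X}.
Read 'c': T→{Y, Z}, U→{T, W}, V→{Z}, X→{T, U, W}; union {T, U, W, Y, Z}; ε-closure = {T, U, V, W, X, Y, Z}.
Read 'a': T→{T, U}, U→∅, V→∅, W→{W, X, Y}, X→{T, U, V}, Y→∅, Z→{X}; now {T, U, V, W, X, Y}.
Read 'b': T→{T}, U→{U, V, X}, V→∅, W→∅, X→{T, V, X}, Y→{W}; now {T, U, V, W, X}.
Read 'a': T→{T, U}, U→∅, V→∅, W→{W, X, Y}, X→{T, U, V}; now {T, U, V, W, X, Y}.
Read 'a': T→{T, U}, U→∅, V→∅, W→{W, X, Y}, X→{T, U, V}, Y→∅; now {T, U, V, W, X, Y}.
Read 'a': T→{T, U}, U→∅, V→∅, W→{W, X, Y}, X→{T, U, V}, Y→∅; now {T, U, V, W, X, Y}.
Read 'a': T→{T, U}, U→∅, V→∅, W→{W, X, Y}, X→{T, U, V}, Y→∅; now {T, U, V, W, X, Y}.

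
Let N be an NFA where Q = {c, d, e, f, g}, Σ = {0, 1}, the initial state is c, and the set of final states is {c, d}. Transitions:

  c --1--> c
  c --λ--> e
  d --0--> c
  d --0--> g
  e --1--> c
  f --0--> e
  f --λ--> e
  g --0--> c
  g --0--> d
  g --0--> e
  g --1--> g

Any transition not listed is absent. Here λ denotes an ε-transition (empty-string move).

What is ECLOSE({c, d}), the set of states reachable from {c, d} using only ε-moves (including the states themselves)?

Begin with {c, d}.
ε-move c → e; add e.

{c, d, e}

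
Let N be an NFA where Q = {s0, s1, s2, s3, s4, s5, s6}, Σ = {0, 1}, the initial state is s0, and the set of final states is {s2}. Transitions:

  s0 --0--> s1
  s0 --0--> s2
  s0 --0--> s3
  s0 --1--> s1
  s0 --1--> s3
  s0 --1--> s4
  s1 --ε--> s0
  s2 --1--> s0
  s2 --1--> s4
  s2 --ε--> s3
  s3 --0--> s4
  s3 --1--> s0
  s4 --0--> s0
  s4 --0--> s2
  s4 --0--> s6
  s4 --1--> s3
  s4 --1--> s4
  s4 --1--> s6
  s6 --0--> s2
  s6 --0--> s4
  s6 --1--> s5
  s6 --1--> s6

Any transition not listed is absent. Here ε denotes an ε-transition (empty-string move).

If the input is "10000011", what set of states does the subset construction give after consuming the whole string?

Start in {s0}.
Read '1': s0→{s1, s3, s4}; union {s1, s3, s4}; ε-closure = {s0, s1, s3, s4}.
Read '0': s0→{s1, s2, s3}, s1→∅, s3→{s4}, s4→{s0, s2, s6}; now {s0, s1, s2, s3, s4, s6}.
Read '0': s0→{s1, s2, s3}, s1→∅, s2→∅, s3→{s4}, s4→{s0, s2, s6}, s6→{s2, s4}; now {s0, s1, s2, s3, s4, s6}.
Read '0': s0→{s1, s2, s3}, s1→∅, s2→∅, s3→{s4}, s4→{s0, s2, s6}, s6→{s2, s4}; now {s0, s1, s2, s3, s4, s6}.
Read '0': s0→{s1, s2, s3}, s1→∅, s2→∅, s3→{s4}, s4→{s0, s2, s6}, s6→{s2, s4}; now {s0, s1, s2, s3, s4, s6}.
Read '0': s0→{s1, s2, s3}, s1→∅, s2→∅, s3→{s4}, s4→{s0, s2, s6}, s6→{s2, s4}; now {s0, s1, s2, s3, s4, s6}.
Read '1': s0→{s1, s3, s4}, s1→∅, s2→{s0, s4}, s3→{s0}, s4→{s3, s4, s6}, s6→{s5, s6}; now {s0, s1, s3, s4, s5, s6}.
Read '1': s0→{s1, s3, s4}, s1→∅, s3→{s0}, s4→{s3, s4, s6}, s5→∅, s6→{s5, s6}; now {s0, s1, s3, s4, s5, s6}.

{s0, s1, s3, s4, s5, s6}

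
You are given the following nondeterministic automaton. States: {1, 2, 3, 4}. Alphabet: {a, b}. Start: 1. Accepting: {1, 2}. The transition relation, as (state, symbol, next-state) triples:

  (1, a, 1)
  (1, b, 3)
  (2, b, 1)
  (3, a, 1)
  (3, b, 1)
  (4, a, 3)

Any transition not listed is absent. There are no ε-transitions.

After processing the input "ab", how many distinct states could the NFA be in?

1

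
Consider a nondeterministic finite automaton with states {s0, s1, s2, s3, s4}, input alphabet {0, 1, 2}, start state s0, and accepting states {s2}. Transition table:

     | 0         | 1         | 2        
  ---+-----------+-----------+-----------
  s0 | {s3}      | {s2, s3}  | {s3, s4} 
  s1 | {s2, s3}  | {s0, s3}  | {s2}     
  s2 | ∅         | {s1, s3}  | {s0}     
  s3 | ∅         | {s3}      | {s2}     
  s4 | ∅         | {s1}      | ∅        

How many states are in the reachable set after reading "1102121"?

Start in {s0}.
Read '1': s0→{s2, s3}; now {s2, s3}.
Read '1': s2→{s1, s3}, s3→{s3}; now {s1, s3}.
Read '0': s1→{s2, s3}, s3→∅; now {s2, s3}.
Read '2': s2→{s0}, s3→{s2}; now {s0, s2}.
Read '1': s0→{s2, s3}, s2→{s1, s3}; now {s1, s2, s3}.
Read '2': s1→{s2}, s2→{s0}, s3→{s2}; now {s0, s2}.
Read '1': s0→{s2, s3}, s2→{s1, s3}; now {s1, s2, s3}.
That set has 3 states.

3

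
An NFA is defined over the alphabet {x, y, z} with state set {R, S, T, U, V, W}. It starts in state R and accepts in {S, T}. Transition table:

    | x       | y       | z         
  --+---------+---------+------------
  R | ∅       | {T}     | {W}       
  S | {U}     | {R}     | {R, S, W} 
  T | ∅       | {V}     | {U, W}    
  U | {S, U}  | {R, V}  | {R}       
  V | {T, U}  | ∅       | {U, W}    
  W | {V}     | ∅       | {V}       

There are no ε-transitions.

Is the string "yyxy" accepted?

No

Start in {R}.
Read 'y': {R} → {T}.
Read 'y': {T} → {V}.
Read 'x': {V} → {T, U}.
Read 'y': {T, U} → {R, V}.
The final set {R, V} contains no accepting state.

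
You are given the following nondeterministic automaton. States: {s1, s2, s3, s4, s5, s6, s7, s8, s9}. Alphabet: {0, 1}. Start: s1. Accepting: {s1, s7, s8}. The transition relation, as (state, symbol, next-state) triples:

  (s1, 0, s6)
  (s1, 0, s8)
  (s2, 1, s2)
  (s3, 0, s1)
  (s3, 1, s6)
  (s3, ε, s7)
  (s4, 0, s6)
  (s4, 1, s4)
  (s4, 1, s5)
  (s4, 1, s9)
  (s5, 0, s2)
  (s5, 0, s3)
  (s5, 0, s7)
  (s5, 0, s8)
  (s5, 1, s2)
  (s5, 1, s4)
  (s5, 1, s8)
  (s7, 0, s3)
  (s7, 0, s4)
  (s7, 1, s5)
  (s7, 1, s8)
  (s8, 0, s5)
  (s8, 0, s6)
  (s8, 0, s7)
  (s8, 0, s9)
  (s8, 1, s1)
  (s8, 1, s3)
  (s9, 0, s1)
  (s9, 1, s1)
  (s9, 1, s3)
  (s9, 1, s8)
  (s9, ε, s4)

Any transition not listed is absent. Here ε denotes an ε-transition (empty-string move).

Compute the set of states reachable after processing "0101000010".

Start in {s1}.
Read '0': s1→{s6, s8}; now {s6, s8}.
Read '1': s6→∅, s8→{s1, s3}; union {s1, s3}; ε-closure = {s1, s3, s7}.
Read '0': s1→{s6, s8}, s3→{s1}, s7→{s3, s4}; union {s1, s3, s4, s6, s8}; ε-closure = {s1, s3, s4, s6, s7, s8}.
Read '1': s1→∅, s3→{s6}, s4→{s4, s5, s9}, s6→∅, s7→{s5, s8}, s8→{s1, s3}; union {s1, s3, s4, s5, s6, s8, s9}; ε-closure = {s1, s3, s4, s5, s6, s7, s8, s9}.
Read '0': s1→{s6, s8}, s3→{s1}, s4→{s6}, s5→{s2, s3, s7, s8}, s6→∅, s7→{s3, s4}, s8→{s5, s6, s7, s9}, s9→{s1}; now {s1, s2, s3, s4, s5, s6, s7, s8, s9}.
Read '0': s1→{s6, s8}, s2→∅, s3→{s1}, s4→{s6}, s5→{s2, s3, s7, s8}, s6→∅, s7→{s3, s4}, s8→{s5, s6, s7, s9}, s9→{s1}; now {s1, s2, s3, s4, s5, s6, s7, s8, s9}.
Read '0': s1→{s6, s8}, s2→∅, s3→{s1}, s4→{s6}, s5→{s2, s3, s7, s8}, s6→∅, s7→{s3, s4}, s8→{s5, s6, s7, s9}, s9→{s1}; now {s1, s2, s3, s4, s5, s6, s7, s8, s9}.
Read '0': s1→{s6, s8}, s2→∅, s3→{s1}, s4→{s6}, s5→{s2, s3, s7, s8}, s6→∅, s7→{s3, s4}, s8→{s5, s6, s7, s9}, s9→{s1}; now {s1, s2, s3, s4, s5, s6, s7, s8, s9}.
Read '1': s1→∅, s2→{s2}, s3→{s6}, s4→{s4, s5, s9}, s5→{s2, s4, s8}, s6→∅, s7→{s5, s8}, s8→{s1, s3}, s9→{s1, s3, s8}; union {s1, s2, s3, s4, s5, s6, s8, s9}; ε-closure = {s1, s2, s3, s4, s5, s6, s7, s8, s9}.
Read '0': s1→{s6, s8}, s2→∅, s3→{s1}, s4→{s6}, s5→{s2, s3, s7, s8}, s6→∅, s7→{s3, s4}, s8→{s5, s6, s7, s9}, s9→{s1}; now {s1, s2, s3, s4, s5, s6, s7, s8, s9}.

{s1, s2, s3, s4, s5, s6, s7, s8, s9}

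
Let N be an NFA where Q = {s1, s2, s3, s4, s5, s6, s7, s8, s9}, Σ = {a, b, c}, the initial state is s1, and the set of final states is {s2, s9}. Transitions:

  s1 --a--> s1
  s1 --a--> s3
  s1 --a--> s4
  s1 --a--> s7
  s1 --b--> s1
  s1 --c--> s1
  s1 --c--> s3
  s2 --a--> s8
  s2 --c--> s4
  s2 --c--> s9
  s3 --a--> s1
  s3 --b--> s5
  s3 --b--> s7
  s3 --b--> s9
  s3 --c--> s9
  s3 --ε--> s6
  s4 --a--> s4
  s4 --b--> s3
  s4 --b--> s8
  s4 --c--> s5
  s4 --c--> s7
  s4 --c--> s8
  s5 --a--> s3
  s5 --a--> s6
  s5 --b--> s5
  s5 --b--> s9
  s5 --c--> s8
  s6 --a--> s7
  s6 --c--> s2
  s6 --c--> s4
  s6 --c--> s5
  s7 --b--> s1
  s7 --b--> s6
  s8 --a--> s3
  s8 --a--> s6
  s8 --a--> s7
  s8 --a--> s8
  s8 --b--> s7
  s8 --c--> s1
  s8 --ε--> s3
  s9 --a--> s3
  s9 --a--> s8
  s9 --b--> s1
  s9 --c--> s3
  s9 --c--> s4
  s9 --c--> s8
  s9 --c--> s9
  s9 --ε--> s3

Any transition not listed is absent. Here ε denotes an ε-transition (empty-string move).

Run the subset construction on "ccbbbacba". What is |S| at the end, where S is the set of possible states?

Start in {s1}.
Read 'c': s1→{s1, s3}; union {s1, s3}; ε-closure = {s1, s3, s6}.
Read 'c': s1→{s1, s3}, s3→{s9}, s6→{s2, s4, s5}; union {s1, s2, s3, s4, s5, s9}; ε-closure = {s1, s2, s3, s4, s5, s6, s9}.
Read 'b': s1→{s1}, s2→∅, s3→{s5, s7, s9}, s4→{s3, s8}, s5→{s5, s9}, s6→∅, s9→{s1}; union {s1, s3, s5, s7, s8, s9}; ε-closure = {s1, s3, s5, s6, s7, s8, s9}.
Read 'b': s1→{s1}, s3→{s5, s7, s9}, s5→{s5, s9}, s6→∅, s7→{s1, s6}, s8→{s7}, s9→{s1}; union {s1, s5, s6, s7, s9}; ε-closure = {s1, s3, s5, s6, s7, s9}.
Read 'b': s1→{s1}, s3→{s5, s7, s9}, s5→{s5, s9}, s6→∅, s7→{s1, s6}, s9→{s1}; union {s1, s5, s6, s7, s9}; ε-closure = {s1, s3, s5, s6, s7, s9}.
Read 'a': s1→{s1, s3, s4, s7}, s3→{s1}, s5→{s3, s6}, s6→{s7}, s7→∅, s9→{s3, s8}; now {s1, s3, s4, s6, s7, s8}.
Read 'c': s1→{s1, s3}, s3→{s9}, s4→{s5, s7, s8}, s6→{s2, s4, s5}, s7→∅, s8→{s1}; union {s1, s2, s3, s4, s5, s7, s8, s9}; ε-closure = {s1, s2, s3, s4, s5, s6, s7, s8, s9}.
Read 'b': s1→{s1}, s2→∅, s3→{s5, s7, s9}, s4→{s3, s8}, s5→{s5, s9}, s6→∅, s7→{s1, s6}, s8→{s7}, s9→{s1}; now {s1, s3, s5, s6, s7, s8, s9}.
Read 'a': s1→{s1, s3, s4, s7}, s3→{s1}, s5→{s3, s6}, s6→{s7}, s7→∅, s8→{s3, s6, s7, s8}, s9→{s3, s8}; now {s1, s3, s4, s6, s7, s8}.
That set has 6 states.

6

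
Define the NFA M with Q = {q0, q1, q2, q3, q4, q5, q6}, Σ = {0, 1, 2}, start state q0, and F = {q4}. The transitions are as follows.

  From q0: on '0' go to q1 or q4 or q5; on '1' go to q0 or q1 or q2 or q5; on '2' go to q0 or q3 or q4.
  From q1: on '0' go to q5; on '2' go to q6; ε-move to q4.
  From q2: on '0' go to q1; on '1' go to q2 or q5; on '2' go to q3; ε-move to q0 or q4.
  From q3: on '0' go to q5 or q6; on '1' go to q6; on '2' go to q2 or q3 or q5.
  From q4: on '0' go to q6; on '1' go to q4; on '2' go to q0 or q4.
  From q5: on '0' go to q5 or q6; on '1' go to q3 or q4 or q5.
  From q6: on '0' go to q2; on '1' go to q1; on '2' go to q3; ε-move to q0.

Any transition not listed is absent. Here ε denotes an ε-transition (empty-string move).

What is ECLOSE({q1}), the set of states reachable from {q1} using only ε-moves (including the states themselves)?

Begin with {q1}.
ε-move q1 → q4; add q4.

{q1, q4}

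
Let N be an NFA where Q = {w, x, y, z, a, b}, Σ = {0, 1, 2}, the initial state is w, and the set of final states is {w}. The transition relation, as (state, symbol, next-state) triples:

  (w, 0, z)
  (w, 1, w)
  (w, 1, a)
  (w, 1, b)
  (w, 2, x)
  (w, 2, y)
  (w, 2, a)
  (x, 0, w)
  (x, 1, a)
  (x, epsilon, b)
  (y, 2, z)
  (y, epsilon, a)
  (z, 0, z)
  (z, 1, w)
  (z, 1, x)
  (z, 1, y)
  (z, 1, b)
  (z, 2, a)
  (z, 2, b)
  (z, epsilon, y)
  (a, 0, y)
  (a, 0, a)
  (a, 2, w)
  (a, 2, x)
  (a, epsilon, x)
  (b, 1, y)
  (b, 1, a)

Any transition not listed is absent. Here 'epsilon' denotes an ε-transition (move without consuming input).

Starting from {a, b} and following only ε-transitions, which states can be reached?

Begin with {a, b}.
ε-move a → x; add x.

{x, a, b}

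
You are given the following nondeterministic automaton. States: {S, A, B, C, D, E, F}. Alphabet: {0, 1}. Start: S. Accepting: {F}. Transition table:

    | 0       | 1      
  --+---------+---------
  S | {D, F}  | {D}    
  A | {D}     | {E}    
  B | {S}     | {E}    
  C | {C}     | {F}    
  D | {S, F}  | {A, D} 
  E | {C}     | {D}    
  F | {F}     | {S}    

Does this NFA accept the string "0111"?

No

Start in {S}.
Read '0': S→{D, F}; now {D, F}.
Read '1': D→{A, D}, F→{S}; now {S, A, D}.
Read '1': S→{D}, A→{E}, D→{A, D}; now {A, D, E}.
Read '1': A→{E}, D→{A, D}, E→{D}; now {A, D, E}.
The final set {A, D, E} contains no accepting state.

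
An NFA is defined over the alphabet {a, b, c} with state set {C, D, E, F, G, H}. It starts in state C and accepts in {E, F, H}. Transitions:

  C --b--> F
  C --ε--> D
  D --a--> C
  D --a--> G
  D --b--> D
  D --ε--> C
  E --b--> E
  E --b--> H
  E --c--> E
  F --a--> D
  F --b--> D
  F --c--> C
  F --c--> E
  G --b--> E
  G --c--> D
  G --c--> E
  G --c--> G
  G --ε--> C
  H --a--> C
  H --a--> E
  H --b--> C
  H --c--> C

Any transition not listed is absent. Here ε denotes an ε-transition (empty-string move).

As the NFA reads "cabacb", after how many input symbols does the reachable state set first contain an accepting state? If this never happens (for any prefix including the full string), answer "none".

Start: ε-closure({C}) = {C, D}.
Read 'c': C→∅, D→∅; now ∅.
The set is empty and remains empty for the remaining 5 symbols.
No reachable set along the way intersects F.

none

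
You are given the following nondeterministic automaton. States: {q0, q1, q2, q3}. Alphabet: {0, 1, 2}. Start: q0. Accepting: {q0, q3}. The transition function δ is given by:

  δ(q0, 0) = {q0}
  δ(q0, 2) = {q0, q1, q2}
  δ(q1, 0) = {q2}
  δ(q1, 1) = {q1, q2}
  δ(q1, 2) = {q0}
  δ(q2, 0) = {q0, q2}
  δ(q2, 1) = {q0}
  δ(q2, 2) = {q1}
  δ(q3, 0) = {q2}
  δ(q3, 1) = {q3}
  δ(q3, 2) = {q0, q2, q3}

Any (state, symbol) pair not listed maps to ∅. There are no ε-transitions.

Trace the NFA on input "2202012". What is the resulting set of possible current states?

{q0, q1, q2}

Start in {q0}.
Read '2': {q0} → {q0, q1, q2}.
Read '2': {q0, q1, q2} → {q0, q1, q2}.
Read '0': {q0, q1, q2} → {q0, q2}.
Read '2': {q0, q2} → {q0, q1, q2}.
Read '0': {q0, q1, q2} → {q0, q2}.
Read '1': {q0, q2} → {q0}.
Read '2': {q0} → {q0, q1, q2}.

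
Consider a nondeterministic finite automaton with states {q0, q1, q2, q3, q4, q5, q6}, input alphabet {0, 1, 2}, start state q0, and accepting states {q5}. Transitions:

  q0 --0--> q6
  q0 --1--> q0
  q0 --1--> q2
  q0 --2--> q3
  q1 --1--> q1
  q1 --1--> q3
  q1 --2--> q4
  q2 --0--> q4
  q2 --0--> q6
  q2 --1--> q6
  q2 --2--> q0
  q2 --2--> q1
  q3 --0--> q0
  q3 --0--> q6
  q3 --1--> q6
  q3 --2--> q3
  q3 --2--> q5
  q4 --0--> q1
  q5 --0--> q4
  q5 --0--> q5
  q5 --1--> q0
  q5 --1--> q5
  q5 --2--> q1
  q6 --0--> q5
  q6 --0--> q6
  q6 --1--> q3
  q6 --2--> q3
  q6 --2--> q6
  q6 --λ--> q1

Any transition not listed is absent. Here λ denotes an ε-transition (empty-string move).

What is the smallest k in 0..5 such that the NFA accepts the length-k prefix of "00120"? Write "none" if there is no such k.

Start in {q0}.
Read '0': q0→{q6}; union {q6}; ε-closure = {q1, q6}.
Read '0': q1→∅, q6→{q5, q6}; union {q5, q6}; ε-closure = {q1, q5, q6}.
None of the earlier sets intersect F, but {q1, q5, q6} does.

2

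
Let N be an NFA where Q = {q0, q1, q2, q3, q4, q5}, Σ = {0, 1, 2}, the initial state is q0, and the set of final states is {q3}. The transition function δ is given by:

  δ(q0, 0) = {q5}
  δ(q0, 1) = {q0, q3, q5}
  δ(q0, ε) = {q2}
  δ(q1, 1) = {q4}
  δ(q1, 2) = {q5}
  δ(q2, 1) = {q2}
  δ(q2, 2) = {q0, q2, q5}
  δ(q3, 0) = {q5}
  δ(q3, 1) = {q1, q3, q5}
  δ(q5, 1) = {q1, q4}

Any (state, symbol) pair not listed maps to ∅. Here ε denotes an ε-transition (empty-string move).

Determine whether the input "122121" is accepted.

Yes

Start: ε-closure({q0}) = {q0, q2}.
Read '1': {q0, q2} → {q0, q2, q3, q5}.
Read '2': {q0, q2, q3, q5} → {q0, q2, q5}.
Read '2': {q0, q2, q5} → {q0, q2, q5}.
Read '1': {q0, q2, q5} → {q0, q1, q2, q3, q4, q5}.
Read '2': {q0, q1, q2, q3, q4, q5} → {q0, q2, q5}.
Read '1': {q0, q2, q5} → {q0, q1, q2, q3, q4, q5}.
The final set {q0, q1, q2, q3, q4, q5} contains the accepting state q3.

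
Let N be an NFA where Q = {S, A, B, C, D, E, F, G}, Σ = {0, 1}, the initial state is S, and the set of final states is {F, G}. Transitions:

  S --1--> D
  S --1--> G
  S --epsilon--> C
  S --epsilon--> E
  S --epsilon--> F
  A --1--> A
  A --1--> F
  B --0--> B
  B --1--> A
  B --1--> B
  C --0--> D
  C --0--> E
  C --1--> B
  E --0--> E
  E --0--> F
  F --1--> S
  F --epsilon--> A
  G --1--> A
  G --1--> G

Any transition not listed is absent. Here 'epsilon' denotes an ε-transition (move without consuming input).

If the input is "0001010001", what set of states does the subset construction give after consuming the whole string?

{S, A, C, E, F}

Start: ε-closure({S}) = {S, A, C, E, F}.
Read '0': S→∅, A→∅, C→{D, E}, E→{E, F}, F→∅; union {D, E, F}; ε-closure = {A, D, E, F}.
Read '0': A→∅, D→∅, E→{E, F}, F→∅; union {E, F}; ε-closure = {A, E, F}.
Read '0': A→∅, E→{E, F}, F→∅; union {E, F}; ε-closure = {A, E, F}.
Read '1': A→{A, F}, E→∅, F→{S}; union {S, A, F}; ε-closure = {S, A, C, E, F}.
Read '0': S→∅, A→∅, C→{D, E}, E→{E, F}, F→∅; union {D, E, F}; ε-closure = {A, D, E, F}.
Read '1': A→{A, F}, D→∅, E→∅, F→{S}; union {S, A, F}; ε-closure = {S, A, C, E, F}.
Read '0': S→∅, A→∅, C→{D, E}, E→{E, F}, F→∅; union {D, E, F}; ε-closure = {A, D, E, F}.
Read '0': A→∅, D→∅, E→{E, F}, F→∅; union {E, F}; ε-closure = {A, E, F}.
Read '0': A→∅, E→{E, F}, F→∅; union {E, F}; ε-closure = {A, E, F}.
Read '1': A→{A, F}, E→∅, F→{S}; union {S, A, F}; ε-closure = {S, A, C, E, F}.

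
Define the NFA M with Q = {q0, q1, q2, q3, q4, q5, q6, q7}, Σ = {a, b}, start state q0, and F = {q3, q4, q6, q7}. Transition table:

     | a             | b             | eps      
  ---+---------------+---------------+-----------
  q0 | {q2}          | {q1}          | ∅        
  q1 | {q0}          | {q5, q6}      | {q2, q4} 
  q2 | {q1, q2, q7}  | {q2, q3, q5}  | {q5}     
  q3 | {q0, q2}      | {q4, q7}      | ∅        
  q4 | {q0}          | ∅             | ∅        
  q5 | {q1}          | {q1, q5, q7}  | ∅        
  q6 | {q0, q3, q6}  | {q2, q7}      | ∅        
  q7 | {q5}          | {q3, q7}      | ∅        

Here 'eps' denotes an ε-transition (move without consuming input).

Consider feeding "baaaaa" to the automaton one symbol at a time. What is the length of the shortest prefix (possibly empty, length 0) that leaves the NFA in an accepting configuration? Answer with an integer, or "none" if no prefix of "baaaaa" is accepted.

Start in {q0}.
Read 'b': {q0} → {q1, q2, q4, q5}.
None of the earlier sets intersect F, but {q1, q2, q4, q5} does.

1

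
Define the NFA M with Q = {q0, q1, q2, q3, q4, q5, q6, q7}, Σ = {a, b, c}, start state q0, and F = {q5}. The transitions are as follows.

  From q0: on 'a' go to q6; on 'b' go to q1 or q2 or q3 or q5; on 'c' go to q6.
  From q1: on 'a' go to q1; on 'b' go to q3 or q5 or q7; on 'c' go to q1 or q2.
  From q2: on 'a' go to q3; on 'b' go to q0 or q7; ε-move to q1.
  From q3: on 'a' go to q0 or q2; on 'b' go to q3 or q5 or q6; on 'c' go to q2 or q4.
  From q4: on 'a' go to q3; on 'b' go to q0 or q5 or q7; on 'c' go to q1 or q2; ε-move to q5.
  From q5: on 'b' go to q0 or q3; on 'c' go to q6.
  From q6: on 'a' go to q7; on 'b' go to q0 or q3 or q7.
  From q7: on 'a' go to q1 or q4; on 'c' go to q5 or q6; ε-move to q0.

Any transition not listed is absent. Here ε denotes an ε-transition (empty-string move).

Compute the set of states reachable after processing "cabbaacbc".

{q1, q2, q4, q5, q6}

Start in {q0}.
Read 'c': q0→{q6}; now {q6}.
Read 'a': q6→{q7}; union {q7}; ε-closure = {q0, q7}.
Read 'b': q0→{q1, q2, q3, q5}, q7→∅; now {q1, q2, q3, q5}.
Read 'b': q1→{q3, q5, q7}, q2→{q0, q7}, q3→{q3, q5, q6}, q5→{q0, q3}; now {q0, q3, q5, q6, q7}.
Read 'a': q0→{q6}, q3→{q0, q2}, q5→∅, q6→{q7}, q7→{q1, q4}; union {q0, q1, q2, q4, q6, q7}; ε-closure = {q0, q1, q2, q4, q5, q6, q7}.
Read 'a': q0→{q6}, q1→{q1}, q2→{q3}, q4→{q3}, q5→∅, q6→{q7}, q7→{q1, q4}; union {q1, q3, q4, q6, q7}; ε-closure = {q0, q1, q3, q4, q5, q6, q7}.
Read 'c': q0→{q6}, q1→{q1, q2}, q3→{q2, q4}, q4→{q1, q2}, q5→{q6}, q6→∅, q7→{q5, q6}; now {q1, q2, q4, q5, q6}.
Read 'b': q1→{q3, q5, q7}, q2→{q0, q7}, q4→{q0, q5, q7}, q5→{q0, q3}, q6→{q0, q3, q7}; now {q0, q3, q5, q7}.
Read 'c': q0→{q6}, q3→{q2, q4}, q5→{q6}, q7→{q5, q6}; union {q2, q4, q5, q6}; ε-closure = {q1, q2, q4, q5, q6}.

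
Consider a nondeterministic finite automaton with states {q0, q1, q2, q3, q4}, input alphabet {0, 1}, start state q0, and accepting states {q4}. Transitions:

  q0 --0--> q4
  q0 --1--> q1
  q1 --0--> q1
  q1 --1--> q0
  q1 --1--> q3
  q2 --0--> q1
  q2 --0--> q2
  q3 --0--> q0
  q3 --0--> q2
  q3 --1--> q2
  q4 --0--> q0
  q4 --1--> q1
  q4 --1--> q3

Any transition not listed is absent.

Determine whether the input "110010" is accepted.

Yes

Start in {q0}.
Read '1': q0→{q1}; now {q1}.
Read '1': q1→{q0, q3}; now {q0, q3}.
Read '0': q0→{q4}, q3→{q0, q2}; now {q0, q2, q4}.
Read '0': q0→{q4}, q2→{q1, q2}, q4→{q0}; now {q0, q1, q2, q4}.
Read '1': q0→{q1}, q1→{q0, q3}, q2→∅, q4→{q1, q3}; now {q0, q1, q3}.
Read '0': q0→{q4}, q1→{q1}, q3→{q0, q2}; now {q0, q1, q2, q4}.
The final set {q0, q1, q2, q4} contains the accepting state q4.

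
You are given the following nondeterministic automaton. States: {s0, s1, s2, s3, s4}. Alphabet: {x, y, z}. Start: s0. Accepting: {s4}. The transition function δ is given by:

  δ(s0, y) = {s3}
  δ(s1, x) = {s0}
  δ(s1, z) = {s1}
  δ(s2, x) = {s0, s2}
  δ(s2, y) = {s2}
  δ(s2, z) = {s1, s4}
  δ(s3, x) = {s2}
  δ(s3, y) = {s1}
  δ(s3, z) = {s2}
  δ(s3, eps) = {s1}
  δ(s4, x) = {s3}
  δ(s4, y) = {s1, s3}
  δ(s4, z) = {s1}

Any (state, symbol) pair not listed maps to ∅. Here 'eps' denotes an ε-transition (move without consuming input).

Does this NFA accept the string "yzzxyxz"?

Start in {s0}.
Read 'y': s0→{s3}; union {s3}; ε-closure = {s1, s3}.
Read 'z': s1→{s1}, s3→{s2}; now {s1, s2}.
Read 'z': s1→{s1}, s2→{s1, s4}; now {s1, s4}.
Read 'x': s1→{s0}, s4→{s3}; union {s0, s3}; ε-closure = {s0, s1, s3}.
Read 'y': s0→{s3}, s1→∅, s3→{s1}; now {s1, s3}.
Read 'x': s1→{s0}, s3→{s2}; now {s0, s2}.
Read 'z': s0→∅, s2→{s1, s4}; now {s1, s4}.
The final set {s1, s4} contains the accepting state s4.

Yes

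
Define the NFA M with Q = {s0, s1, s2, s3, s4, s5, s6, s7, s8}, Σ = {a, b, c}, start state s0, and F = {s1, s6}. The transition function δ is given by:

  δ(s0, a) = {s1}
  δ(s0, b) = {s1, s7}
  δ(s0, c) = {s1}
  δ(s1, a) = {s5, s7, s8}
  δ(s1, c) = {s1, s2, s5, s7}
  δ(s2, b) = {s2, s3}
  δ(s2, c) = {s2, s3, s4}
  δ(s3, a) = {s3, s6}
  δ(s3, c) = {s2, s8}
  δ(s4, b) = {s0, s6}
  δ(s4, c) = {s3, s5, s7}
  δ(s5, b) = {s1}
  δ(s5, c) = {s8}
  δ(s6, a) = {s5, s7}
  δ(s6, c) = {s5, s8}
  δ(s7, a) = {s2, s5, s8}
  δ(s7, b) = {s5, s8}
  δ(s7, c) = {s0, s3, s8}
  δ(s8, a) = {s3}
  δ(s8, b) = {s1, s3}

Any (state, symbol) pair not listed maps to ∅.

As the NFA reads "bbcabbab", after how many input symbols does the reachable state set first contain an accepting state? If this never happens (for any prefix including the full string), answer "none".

1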